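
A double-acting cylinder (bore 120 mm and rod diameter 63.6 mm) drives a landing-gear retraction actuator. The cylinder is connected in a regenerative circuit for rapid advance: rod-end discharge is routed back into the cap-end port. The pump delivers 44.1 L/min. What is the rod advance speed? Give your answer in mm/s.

v ≈ 231 mm/s

In regeneration the rod-end outflow joins the pump flow into the cap end, so the net volume the pump must supply per unit advance equals the rod cross-section area.
Rod cross-section A_rod = π/4 × (63.6 mm)² = 3177 mm^2
v = Q_pump / A_rod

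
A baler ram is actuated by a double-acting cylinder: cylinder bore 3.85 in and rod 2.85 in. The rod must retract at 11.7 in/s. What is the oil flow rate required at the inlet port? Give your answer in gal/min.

Q ≈ 16.0 gal/min

Rod-side annular area A_ann = π/4 × (3.85² − 2.85²) = 5.262 in^2
Q = A × v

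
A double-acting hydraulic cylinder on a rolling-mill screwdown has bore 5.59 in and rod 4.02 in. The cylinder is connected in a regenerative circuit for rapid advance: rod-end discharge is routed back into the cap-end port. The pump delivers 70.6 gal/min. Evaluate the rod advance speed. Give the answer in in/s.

v ≈ 21.4 in/s

In regeneration the rod-end outflow joins the pump flow into the cap end, so the net volume the pump must supply per unit advance equals the rod cross-section area.
Rod cross-section A_rod = π/4 × (4.02 in)² = 12.69 in^2
v = Q_pump / A_rod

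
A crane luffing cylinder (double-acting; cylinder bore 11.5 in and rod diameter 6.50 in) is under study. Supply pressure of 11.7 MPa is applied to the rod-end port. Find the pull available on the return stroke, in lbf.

Rod-side annular area A_ann = π/4 × (11.5² − 6.50²) = 70.69 in^2
On retraction the pressure acts on the annular area (bore minus rod).
F = P × A_ann

F ≈ 1.20e5 lbf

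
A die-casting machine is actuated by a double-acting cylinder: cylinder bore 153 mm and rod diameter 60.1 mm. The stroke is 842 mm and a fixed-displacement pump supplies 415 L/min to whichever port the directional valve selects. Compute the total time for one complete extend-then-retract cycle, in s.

t ≈ 4.13 s

Cap-side area A_cap = π/4 × (153 mm)² = 18390 mm^2
Rod-side annular area A_ann = π/4 × (153² − 60.1²) = 15550 mm^2
t_ext = A_cap·L/Q = 2.238 s
t_ret = A_ann·L/Q = 1.893 s
t_cycle = t_ext + t_ret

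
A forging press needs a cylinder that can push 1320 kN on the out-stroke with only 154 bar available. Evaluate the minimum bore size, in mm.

Extension force acts on the full piston face: F = P × (π/4)D².
D = √(4F / (πP)) = √(4 × 1320 kN / (π × 154 bar))

D ≈ 330 mm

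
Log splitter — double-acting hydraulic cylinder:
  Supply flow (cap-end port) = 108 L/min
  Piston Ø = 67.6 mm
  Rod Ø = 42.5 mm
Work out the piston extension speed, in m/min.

v ≈ 30.1 m/min

Cap-side area A_cap = π/4 × (67.6 mm)² = 3589 mm^2
v = Q / A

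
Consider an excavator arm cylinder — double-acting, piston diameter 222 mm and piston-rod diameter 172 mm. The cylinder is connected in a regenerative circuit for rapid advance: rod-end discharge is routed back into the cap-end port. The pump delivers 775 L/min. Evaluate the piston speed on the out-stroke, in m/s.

v ≈ 0.556 m/s

In regeneration the rod-end outflow joins the pump flow into the cap end, so the net volume the pump must supply per unit advance equals the rod cross-section area.
Rod cross-section A_rod = π/4 × (172 mm)² = 23240 mm^2
v = Q_pump / A_rod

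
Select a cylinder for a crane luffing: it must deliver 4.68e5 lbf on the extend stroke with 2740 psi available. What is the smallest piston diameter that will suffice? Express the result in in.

D ≈ 14.7 in

Extension force acts on the full piston face: F = P × (π/4)D².
D = √(4F / (πP)) = √(4 × 4.68e5 lbf / (π × 2740 psi))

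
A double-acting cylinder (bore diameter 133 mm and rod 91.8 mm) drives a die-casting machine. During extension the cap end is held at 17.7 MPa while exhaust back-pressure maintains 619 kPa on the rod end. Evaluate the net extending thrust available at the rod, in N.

F ≈ 2.41e5 N

Cap-side area A_cap = π/4 × (133 mm)² = 13890 mm^2
Rod-side annular area A_ann = π/4 × (133² − 91.8²) = 7274 mm^2
Net thrust = P_cap·A_cap − P_rod·A_ann = 2.459e5 N − 4503 N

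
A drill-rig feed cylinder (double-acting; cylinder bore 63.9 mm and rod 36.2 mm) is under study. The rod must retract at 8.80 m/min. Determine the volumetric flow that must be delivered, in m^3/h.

Rod-side annular area A_ann = π/4 × (63.9² − 36.2²) = 2178 mm^2
Q = A × v

Q ≈ 1.15 m^3/h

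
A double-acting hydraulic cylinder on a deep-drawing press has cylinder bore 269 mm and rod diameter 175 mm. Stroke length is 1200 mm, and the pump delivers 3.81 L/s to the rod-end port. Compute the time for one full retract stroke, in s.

t ≈ 10.3 s

Rod-side annular area A_ann = π/4 × (269² − 175²) = 32780 mm^2
Swept volume V = A × L; t = V / Q = A·L / Q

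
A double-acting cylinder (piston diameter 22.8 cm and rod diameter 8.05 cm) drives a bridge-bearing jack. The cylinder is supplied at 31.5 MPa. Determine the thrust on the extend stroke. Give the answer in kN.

Cap-side area A_cap = π/4 × (22.8 cm)² = 408.3 cm^2
F = P × A_cap = 31.5 MPa × A_cap

F ≈ 1290 kN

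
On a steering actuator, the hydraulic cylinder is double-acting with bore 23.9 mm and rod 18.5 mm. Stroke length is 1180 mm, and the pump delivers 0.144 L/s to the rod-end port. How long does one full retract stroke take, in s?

t ≈ 1.47 s

Rod-side annular area A_ann = π/4 × (23.9² − 18.5²) = 179.8 mm^2
Swept volume V = A × L; t = V / Q = A·L / Q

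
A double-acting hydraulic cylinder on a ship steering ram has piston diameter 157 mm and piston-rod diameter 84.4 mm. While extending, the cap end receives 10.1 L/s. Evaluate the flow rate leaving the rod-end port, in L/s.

Q_out ≈ 7.18 L/s

Cap-side area A_cap = π/4 × (157 mm)² = 19360 mm^2
Rod-side annular area A_ann = π/4 × (157² − 84.4²) = 13760 mm^2
Piston speed v = Q_in/A_cap; rod-end outflow Q_out = v × A_ann = Q_in × A_ann/A_cap.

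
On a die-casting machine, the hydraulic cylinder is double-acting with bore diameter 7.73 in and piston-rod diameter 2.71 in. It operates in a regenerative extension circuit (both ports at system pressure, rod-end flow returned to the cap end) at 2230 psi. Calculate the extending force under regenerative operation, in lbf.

With equal pressure on both faces, forces on the annular region cancel; the net push is pressure × rod cross-section.
Rod cross-section A_rod = π/4 × (2.71 in)² = 5.768 in^2
F = P × A_rod

F ≈ 12900 lbf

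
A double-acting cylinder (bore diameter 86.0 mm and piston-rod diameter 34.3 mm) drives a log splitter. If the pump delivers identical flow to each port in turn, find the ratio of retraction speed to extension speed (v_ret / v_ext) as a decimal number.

Cap-side area A_cap = π/4 × (86.0 mm)² = 5809 mm^2
Rod-side annular area A_ann = π/4 × (86.0² − 34.3²) = 4885 mm^2
For equal Q, v ∝ 1/A, so v_ret/v_ext = A_cap/A_ann.

v_ret/v_ext ≈ 1.19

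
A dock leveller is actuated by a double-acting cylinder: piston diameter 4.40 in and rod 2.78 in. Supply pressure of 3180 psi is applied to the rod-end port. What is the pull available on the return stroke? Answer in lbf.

Rod-side annular area A_ann = π/4 × (4.40² − 2.78²) = 9.135 in^2
On retraction the pressure acts on the annular area (bore minus rod).
F = P × A_ann

F ≈ 29100 lbf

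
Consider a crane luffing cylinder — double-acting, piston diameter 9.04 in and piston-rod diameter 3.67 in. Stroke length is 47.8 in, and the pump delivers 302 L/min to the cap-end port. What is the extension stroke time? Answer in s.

Cap-side area A_cap = π/4 × (9.04 in)² = 64.18 in^2
Swept volume V = A × L; t = V / Q = A·L / Q

t ≈ 9.99 s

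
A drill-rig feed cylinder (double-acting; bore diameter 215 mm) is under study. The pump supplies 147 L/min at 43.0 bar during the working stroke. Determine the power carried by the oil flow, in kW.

W ≈ 10.5 kW

Hydraulic power = P × Q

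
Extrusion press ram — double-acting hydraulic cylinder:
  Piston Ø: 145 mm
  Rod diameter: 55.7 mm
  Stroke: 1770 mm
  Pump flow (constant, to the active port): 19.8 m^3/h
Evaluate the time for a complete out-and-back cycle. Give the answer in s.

Cap-side area A_cap = π/4 × (145 mm)² = 16510 mm^2
Rod-side annular area A_ann = π/4 × (145² − 55.7²) = 14080 mm^2
t_ext = A_cap·L/Q = 5.314 s
t_ret = A_ann·L/Q = 4.530 s
t_cycle = t_ext + t_ret

t ≈ 9.84 s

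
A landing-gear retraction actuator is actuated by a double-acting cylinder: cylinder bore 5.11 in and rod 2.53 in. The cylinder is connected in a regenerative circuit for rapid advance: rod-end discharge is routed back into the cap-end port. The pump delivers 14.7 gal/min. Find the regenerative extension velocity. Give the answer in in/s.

v ≈ 11.3 in/s

In regeneration the rod-end outflow joins the pump flow into the cap end, so the net volume the pump must supply per unit advance equals the rod cross-section area.
Rod cross-section A_rod = π/4 × (2.53 in)² = 5.027 in^2
v = Q_pump / A_rod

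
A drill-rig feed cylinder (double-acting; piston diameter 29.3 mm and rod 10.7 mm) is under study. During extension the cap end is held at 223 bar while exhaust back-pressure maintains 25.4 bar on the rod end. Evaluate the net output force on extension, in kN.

Cap-side area A_cap = π/4 × (29.3 mm)² = 674.3 mm^2
Rod-side annular area A_ann = π/4 × (29.3² − 10.7²) = 584.3 mm^2
Net thrust = P_cap·A_cap − P_rod·A_ann = 15.04 kN − 1.484 kN

F ≈ 13.6 kN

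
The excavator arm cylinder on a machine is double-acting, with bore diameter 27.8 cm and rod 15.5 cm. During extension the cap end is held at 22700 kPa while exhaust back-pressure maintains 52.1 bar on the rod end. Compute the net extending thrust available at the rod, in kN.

Cap-side area A_cap = π/4 × (27.8 cm)² = 607.0 cm^2
Rod-side annular area A_ann = π/4 × (27.8² − 15.5²) = 418.3 cm^2
Net thrust = P_cap·A_cap − P_rod·A_ann = 1378 kN − 217.9 kN

F ≈ 1160 kN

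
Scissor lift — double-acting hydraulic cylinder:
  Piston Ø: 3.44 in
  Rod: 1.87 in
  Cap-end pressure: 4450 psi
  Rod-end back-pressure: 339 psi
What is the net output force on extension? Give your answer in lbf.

Cap-side area A_cap = π/4 × (3.44 in)² = 9.294 in^2
Rod-side annular area A_ann = π/4 × (3.44² − 1.87²) = 6.548 in^2
Net thrust = P_cap·A_cap − P_rod·A_ann = 41360 lbf − 2220 lbf

F ≈ 39100 lbf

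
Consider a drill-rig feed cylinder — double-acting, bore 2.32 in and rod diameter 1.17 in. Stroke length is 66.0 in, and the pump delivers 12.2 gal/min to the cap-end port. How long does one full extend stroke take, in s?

Cap-side area A_cap = π/4 × (2.32 in)² = 4.227 in^2
Swept volume V = A × L; t = V / Q = A·L / Q

t ≈ 5.94 s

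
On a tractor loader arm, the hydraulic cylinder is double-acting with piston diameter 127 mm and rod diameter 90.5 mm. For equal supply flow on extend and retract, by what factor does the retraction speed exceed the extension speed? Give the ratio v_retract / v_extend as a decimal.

Cap-side area A_cap = π/4 × (127 mm)² = 12670 mm^2
Rod-side annular area A_ann = π/4 × (127² − 90.5²) = 6235 mm^2
For equal Q, v ∝ 1/A, so v_ret/v_ext = A_cap/A_ann.

v_ret/v_ext ≈ 2.03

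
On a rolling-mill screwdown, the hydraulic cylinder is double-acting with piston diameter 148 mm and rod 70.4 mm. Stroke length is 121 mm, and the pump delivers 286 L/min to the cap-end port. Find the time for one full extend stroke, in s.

Cap-side area A_cap = π/4 × (148 mm)² = 17200 mm^2
Swept volume V = A × L; t = V / Q = A·L / Q

t ≈ 0.437 s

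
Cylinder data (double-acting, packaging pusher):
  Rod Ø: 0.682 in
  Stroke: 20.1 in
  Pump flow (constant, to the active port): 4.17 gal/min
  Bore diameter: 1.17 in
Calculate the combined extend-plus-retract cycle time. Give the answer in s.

t ≈ 2.23 s

Cap-side area A_cap = π/4 × (1.17 in)² = 1.075 in^2
Rod-side annular area A_ann = π/4 × (1.17² − 0.682²) = 0.7098 in^2
t_ext = A_cap·L/Q = 1.346 s
t_ret = A_ann·L/Q = 0.8887 s
t_cycle = t_ext + t_ret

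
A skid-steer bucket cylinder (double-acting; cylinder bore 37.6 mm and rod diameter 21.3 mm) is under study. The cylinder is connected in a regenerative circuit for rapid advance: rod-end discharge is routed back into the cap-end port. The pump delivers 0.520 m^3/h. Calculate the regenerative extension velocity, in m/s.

v ≈ 0.405 m/s

In regeneration the rod-end outflow joins the pump flow into the cap end, so the net volume the pump must supply per unit advance equals the rod cross-section area.
Rod cross-section A_rod = π/4 × (21.3 mm)² = 356.3 mm^2
v = Q_pump / A_rod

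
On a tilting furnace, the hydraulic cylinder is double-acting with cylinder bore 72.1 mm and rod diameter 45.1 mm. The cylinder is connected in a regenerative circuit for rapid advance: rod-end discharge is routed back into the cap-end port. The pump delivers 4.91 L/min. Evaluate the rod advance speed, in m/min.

v ≈ 3.07 m/min

In regeneration the rod-end outflow joins the pump flow into the cap end, so the net volume the pump must supply per unit advance equals the rod cross-section area.
Rod cross-section A_rod = π/4 × (45.1 mm)² = 1598 mm^2
v = Q_pump / A_rod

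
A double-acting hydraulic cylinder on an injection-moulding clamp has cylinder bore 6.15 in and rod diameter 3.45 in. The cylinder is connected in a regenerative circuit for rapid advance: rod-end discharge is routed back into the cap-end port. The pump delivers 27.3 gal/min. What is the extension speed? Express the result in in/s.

In regeneration the rod-end outflow joins the pump flow into the cap end, so the net volume the pump must supply per unit advance equals the rod cross-section area.
Rod cross-section A_rod = π/4 × (3.45 in)² = 9.348 in^2
v = Q_pump / A_rod

v ≈ 11.2 in/s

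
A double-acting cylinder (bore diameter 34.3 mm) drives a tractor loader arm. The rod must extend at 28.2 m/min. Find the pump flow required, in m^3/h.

Cap-side area A_cap = π/4 × (34.3 mm)² = 924.0 mm^2
Q = A × v

Q ≈ 1.56 m^3/h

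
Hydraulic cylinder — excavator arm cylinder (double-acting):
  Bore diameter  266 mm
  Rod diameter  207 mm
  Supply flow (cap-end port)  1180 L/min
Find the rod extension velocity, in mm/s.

v ≈ 354 mm/s

Cap-side area A_cap = π/4 × (266 mm)² = 55570 mm^2
v = Q / A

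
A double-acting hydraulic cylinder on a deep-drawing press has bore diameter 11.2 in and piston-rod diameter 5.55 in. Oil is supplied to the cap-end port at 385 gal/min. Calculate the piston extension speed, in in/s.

v ≈ 15.0 in/s

Cap-side area A_cap = π/4 × (11.2 in)² = 98.52 in^2
v = Q / A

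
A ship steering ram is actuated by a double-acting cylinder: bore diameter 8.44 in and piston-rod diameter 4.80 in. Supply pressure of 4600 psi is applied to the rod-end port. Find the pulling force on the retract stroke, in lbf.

Rod-side annular area A_ann = π/4 × (8.44² − 4.80²) = 37.85 in^2
On retraction the pressure acts on the annular area (bore minus rod).
F = P × A_ann

F ≈ 1.74e5 lbf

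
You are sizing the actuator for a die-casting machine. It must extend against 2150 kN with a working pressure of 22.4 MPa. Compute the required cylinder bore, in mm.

D ≈ 350 mm

Extension force acts on the full piston face: F = P × (π/4)D².
D = √(4F / (πP)) = √(4 × 2150 kN / (π × 22.4 MPa))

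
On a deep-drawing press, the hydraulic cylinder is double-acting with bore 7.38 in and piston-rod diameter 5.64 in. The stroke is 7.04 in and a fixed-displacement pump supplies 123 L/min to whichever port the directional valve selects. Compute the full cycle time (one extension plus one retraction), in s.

t ≈ 3.41 s

Cap-side area A_cap = π/4 × (7.38 in)² = 42.78 in^2
Rod-side annular area A_ann = π/4 × (7.38² − 5.64²) = 17.79 in^2
t_ext = A_cap·L/Q = 2.407 s
t_ret = A_ann·L/Q = 1.001 s
t_cycle = t_ext + t_ret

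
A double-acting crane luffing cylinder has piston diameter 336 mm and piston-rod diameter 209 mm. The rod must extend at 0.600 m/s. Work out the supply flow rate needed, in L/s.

Cap-side area A_cap = π/4 × (336 mm)² = 88670 mm^2
Q = A × v

Q ≈ 53.2 L/s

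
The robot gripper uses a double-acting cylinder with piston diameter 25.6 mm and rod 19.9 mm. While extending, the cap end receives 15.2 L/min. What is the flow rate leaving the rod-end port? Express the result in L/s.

Q_out ≈ 0.100 L/s

Cap-side area A_cap = π/4 × (25.6 mm)² = 514.7 mm^2
Rod-side annular area A_ann = π/4 × (25.6² − 19.9²) = 203.7 mm^2
Piston speed v = Q_in/A_cap; rod-end outflow Q_out = v × A_ann = Q_in × A_ann/A_cap.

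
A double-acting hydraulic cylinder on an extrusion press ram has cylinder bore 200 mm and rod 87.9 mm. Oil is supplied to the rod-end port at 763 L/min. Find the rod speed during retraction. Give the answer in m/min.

v ≈ 30.1 m/min

Rod-side annular area A_ann = π/4 × (200² − 87.9²) = 25350 mm^2
Flow into the rod-end port fills the annular volume.
v = Q / A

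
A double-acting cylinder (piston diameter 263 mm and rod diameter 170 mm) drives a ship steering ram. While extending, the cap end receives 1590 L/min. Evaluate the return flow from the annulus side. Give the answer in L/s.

Q_out ≈ 15.4 L/s

Cap-side area A_cap = π/4 × (263 mm)² = 54330 mm^2
Rod-side annular area A_ann = π/4 × (263² − 170²) = 31630 mm^2
Piston speed v = Q_in/A_cap; rod-end outflow Q_out = v × A_ann = Q_in × A_ann/A_cap.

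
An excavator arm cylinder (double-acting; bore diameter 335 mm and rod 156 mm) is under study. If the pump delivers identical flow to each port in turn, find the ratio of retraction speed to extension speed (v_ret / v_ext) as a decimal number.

Cap-side area A_cap = π/4 × (335 mm)² = 88140 mm^2
Rod-side annular area A_ann = π/4 × (335² − 156²) = 69030 mm^2
For equal Q, v ∝ 1/A, so v_ret/v_ext = A_cap/A_ann.

v_ret/v_ext ≈ 1.28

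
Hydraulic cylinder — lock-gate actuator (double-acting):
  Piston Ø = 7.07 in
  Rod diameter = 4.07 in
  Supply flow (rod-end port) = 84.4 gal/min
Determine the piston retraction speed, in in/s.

v ≈ 12.4 in/s

Rod-side annular area A_ann = π/4 × (7.07² − 4.07²) = 26.25 in^2
Flow into the rod-end port fills the annular volume.
v = Q / A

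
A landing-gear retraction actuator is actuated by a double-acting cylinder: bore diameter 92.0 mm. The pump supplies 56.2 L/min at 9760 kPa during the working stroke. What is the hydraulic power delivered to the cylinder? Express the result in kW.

W ≈ 9.14 kW

Hydraulic power = P × Q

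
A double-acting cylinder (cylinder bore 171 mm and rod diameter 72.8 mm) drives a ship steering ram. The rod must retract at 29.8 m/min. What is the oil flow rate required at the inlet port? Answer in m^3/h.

Rod-side annular area A_ann = π/4 × (171² − 72.8²) = 18800 mm^2
Q = A × v

Q ≈ 33.6 m^3/h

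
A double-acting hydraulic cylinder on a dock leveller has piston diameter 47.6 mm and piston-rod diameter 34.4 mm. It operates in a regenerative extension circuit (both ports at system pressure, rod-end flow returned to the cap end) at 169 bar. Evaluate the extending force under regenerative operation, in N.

With equal pressure on both faces, forces on the annular region cancel; the net push is pressure × rod cross-section.
Rod cross-section A_rod = π/4 × (34.4 mm)² = 929.4 mm^2
F = P × A_rod

F ≈ 15700 N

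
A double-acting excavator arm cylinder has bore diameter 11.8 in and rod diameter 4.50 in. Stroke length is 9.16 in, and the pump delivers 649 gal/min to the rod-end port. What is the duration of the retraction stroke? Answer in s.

Rod-side annular area A_ann = π/4 × (11.8² − 4.50²) = 93.45 in^2
Swept volume V = A × L; t = V / Q = A·L / Q

t ≈ 0.343 s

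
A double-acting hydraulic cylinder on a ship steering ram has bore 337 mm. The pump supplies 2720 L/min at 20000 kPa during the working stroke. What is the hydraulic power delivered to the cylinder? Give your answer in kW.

W ≈ 907 kW

Hydraulic power = P × Q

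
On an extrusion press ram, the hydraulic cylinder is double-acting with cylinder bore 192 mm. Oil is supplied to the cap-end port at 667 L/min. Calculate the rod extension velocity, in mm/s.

Cap-side area A_cap = π/4 × (192 mm)² = 28950 mm^2
v = Q / A

v ≈ 384 mm/s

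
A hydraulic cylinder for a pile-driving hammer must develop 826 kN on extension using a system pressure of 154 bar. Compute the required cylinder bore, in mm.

D ≈ 261 mm

Extension force acts on the full piston face: F = P × (π/4)D².
D = √(4F / (πP)) = √(4 × 826 kN / (π × 154 bar))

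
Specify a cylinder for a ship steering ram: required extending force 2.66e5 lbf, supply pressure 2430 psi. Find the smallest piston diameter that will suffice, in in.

Extension force acts on the full piston face: F = P × (π/4)D².
D = √(4F / (πP)) = √(4 × 2.66e5 lbf / (π × 2430 psi))

D ≈ 11.8 in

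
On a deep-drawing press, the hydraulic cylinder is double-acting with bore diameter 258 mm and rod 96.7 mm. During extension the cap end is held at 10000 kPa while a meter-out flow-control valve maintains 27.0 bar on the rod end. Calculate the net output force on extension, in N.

F ≈ 4.01e5 N

Cap-side area A_cap = π/4 × (258 mm)² = 52280 mm^2
Rod-side annular area A_ann = π/4 × (258² − 96.7²) = 44940 mm^2
Net thrust = P_cap·A_cap − P_rod·A_ann = 5.228e5 N − 1.213e5 N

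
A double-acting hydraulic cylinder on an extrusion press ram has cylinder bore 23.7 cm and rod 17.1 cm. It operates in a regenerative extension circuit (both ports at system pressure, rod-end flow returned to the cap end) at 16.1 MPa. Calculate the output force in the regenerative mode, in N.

With equal pressure on both faces, forces on the annular region cancel; the net push is pressure × rod cross-section.
Rod cross-section A_rod = π/4 × (17.1 cm)² = 229.7 cm^2
F = P × A_rod

F ≈ 3.70e5 N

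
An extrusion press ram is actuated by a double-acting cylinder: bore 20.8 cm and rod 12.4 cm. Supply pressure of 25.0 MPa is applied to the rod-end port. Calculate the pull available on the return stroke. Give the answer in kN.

F ≈ 548 kN

Rod-side annular area A_ann = π/4 × (20.8² − 12.4²) = 219.0 cm^2
On retraction the pressure acts on the annular area (bore minus rod).
F = P × A_ann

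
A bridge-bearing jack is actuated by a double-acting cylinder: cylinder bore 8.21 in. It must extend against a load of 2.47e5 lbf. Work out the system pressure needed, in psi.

P ≈ 4670 psi

Cap-side area A_cap = π/4 × (8.21 in)² = 52.94 in^2
P = F / A = 2.47e5 lbf / A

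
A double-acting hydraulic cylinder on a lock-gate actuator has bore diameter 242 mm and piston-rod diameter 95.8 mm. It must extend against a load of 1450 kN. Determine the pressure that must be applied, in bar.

Cap-side area A_cap = π/4 × (242 mm)² = 46000 mm^2
P = F / A = 1450 kN / A

P ≈ 315 bar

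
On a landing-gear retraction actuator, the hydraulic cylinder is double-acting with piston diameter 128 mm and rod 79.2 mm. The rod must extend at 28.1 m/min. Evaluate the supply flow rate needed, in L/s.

Q ≈ 6.03 L/s

Cap-side area A_cap = π/4 × (128 mm)² = 12870 mm^2
Q = A × v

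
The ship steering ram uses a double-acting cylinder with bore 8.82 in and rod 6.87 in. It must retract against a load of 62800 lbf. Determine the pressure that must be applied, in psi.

Rod-side annular area A_ann = π/4 × (8.82² − 6.87²) = 24.03 in^2
Retraction: pressure acts on the annular area.
P = F / A = 62800 lbf / A

P ≈ 2610 psi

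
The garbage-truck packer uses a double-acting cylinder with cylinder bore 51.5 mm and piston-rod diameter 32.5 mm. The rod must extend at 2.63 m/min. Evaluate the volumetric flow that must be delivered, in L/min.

Q ≈ 5.48 L/min

Cap-side area A_cap = π/4 × (51.5 mm)² = 2083 mm^2
Q = A × v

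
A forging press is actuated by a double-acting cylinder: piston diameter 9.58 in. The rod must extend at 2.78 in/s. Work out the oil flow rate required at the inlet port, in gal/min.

Cap-side area A_cap = π/4 × (9.58 in)² = 72.08 in^2
Q = A × v

Q ≈ 52.0 gal/min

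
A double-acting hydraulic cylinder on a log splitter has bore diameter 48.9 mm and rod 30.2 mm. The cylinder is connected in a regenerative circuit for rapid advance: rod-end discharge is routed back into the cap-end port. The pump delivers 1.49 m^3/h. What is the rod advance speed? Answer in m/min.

v ≈ 34.7 m/min

In regeneration the rod-end outflow joins the pump flow into the cap end, so the net volume the pump must supply per unit advance equals the rod cross-section area.
Rod cross-section A_rod = π/4 × (30.2 mm)² = 716.3 mm^2
v = Q_pump / A_rod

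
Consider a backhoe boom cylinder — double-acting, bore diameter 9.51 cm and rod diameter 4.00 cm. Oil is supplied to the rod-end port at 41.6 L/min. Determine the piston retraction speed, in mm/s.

Rod-side annular area A_ann = π/4 × (9.51² − 4.00²) = 58.47 cm^2
Flow into the rod-end port fills the annular volume.
v = Q / A

v ≈ 119 mm/s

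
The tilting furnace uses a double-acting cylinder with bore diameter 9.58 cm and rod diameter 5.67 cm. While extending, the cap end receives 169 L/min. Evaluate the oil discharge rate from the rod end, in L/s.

Q_out ≈ 1.83 L/s

Cap-side area A_cap = π/4 × (9.58 cm)² = 72.08 cm^2
Rod-side annular area A_ann = π/4 × (9.58² − 5.67²) = 46.83 cm^2
Piston speed v = Q_in/A_cap; rod-end outflow Q_out = v × A_ann = Q_in × A_ann/A_cap.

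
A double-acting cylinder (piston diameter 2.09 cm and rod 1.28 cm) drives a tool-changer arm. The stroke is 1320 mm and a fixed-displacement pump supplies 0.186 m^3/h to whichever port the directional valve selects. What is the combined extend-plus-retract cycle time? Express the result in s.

Cap-side area A_cap = π/4 × (2.09 cm)² = 3.431 cm^2
Rod-side annular area A_ann = π/4 × (2.09² − 1.28²) = 2.144 cm^2
t_ext = A_cap·L/Q = 8.765 s
t_ret = A_ann·L/Q = 5.477 s
t_cycle = t_ext + t_ret

t ≈ 14.2 s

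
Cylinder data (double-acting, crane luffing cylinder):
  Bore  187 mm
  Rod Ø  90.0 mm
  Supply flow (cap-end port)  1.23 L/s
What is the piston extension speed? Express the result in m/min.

Cap-side area A_cap = π/4 × (187 mm)² = 27460 mm^2
v = Q / A

v ≈ 2.69 m/min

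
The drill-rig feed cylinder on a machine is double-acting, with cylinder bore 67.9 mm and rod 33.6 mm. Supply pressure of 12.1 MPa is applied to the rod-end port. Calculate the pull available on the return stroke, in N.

F ≈ 33100 N

Rod-side annular area A_ann = π/4 × (67.9² − 33.6²) = 2734 mm^2
On retraction the pressure acts on the annular area (bore minus rod).
F = P × A_ann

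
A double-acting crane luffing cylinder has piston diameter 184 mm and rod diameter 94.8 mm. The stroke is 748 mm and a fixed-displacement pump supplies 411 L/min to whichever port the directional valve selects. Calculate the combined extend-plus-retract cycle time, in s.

Cap-side area A_cap = π/4 × (184 mm)² = 26590 mm^2
Rod-side annular area A_ann = π/4 × (184² − 94.8²) = 19530 mm^2
t_ext = A_cap·L/Q = 2.904 s
t_ret = A_ann·L/Q = 2.133 s
t_cycle = t_ext + t_ret

t ≈ 5.04 s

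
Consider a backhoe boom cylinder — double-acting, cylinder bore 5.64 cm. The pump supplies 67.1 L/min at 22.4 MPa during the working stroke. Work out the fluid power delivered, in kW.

W ≈ 25.1 kW

Hydraulic power = P × Q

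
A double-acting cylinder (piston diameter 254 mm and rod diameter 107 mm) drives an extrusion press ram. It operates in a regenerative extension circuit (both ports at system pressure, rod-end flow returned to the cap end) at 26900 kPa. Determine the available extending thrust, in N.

F ≈ 2.42e5 N

With equal pressure on both faces, forces on the annular region cancel; the net push is pressure × rod cross-section.
Rod cross-section A_rod = π/4 × (107 mm)² = 8992 mm^2
F = P × A_rod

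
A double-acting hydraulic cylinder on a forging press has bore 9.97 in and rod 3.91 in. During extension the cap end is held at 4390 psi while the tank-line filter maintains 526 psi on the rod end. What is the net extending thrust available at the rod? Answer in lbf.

Cap-side area A_cap = π/4 × (9.97 in)² = 78.07 in^2
Rod-side annular area A_ann = π/4 × (9.97² − 3.91²) = 66.06 in^2
Net thrust = P_cap·A_cap − P_rod·A_ann = 3.427e5 lbf − 34750 lbf

F ≈ 3.08e5 lbf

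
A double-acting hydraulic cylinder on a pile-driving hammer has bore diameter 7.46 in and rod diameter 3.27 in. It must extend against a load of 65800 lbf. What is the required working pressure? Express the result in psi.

Cap-side area A_cap = π/4 × (7.46 in)² = 43.71 in^2
P = F / A = 65800 lbf / A

P ≈ 1510 psi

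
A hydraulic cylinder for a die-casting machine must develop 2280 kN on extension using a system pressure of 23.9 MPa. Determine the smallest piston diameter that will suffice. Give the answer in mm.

D ≈ 349 mm

Extension force acts on the full piston face: F = P × (π/4)D².
D = √(4F / (πP)) = √(4 × 2280 kN / (π × 23.9 MPa))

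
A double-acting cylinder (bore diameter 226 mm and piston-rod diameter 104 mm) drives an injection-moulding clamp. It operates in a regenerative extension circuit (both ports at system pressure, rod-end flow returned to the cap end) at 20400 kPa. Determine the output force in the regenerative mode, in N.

F ≈ 1.73e5 N

With equal pressure on both faces, forces on the annular region cancel; the net push is pressure × rod cross-section.
Rod cross-section A_rod = π/4 × (104 mm)² = 8495 mm^2
F = P × A_rod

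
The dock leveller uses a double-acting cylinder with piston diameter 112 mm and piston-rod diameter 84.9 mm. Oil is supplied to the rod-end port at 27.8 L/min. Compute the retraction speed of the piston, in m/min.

v ≈ 6.63 m/min

Rod-side annular area A_ann = π/4 × (112² − 84.9²) = 4191 mm^2
Flow into the rod-end port fills the annular volume.
v = Q / A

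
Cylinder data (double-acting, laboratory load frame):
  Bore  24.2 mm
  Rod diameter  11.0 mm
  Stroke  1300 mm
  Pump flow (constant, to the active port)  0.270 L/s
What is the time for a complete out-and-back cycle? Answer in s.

t ≈ 3.97 s

Cap-side area A_cap = π/4 × (24.2 mm)² = 460.0 mm^2
Rod-side annular area A_ann = π/4 × (24.2² − 11.0²) = 364.9 mm^2
t_ext = A_cap·L/Q = 2.215 s
t_ret = A_ann·L/Q = 1.757 s
t_cycle = t_ext + t_ret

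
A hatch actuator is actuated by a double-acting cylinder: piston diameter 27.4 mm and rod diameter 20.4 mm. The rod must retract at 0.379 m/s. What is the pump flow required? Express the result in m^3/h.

Q ≈ 0.359 m^3/h

Rod-side annular area A_ann = π/4 × (27.4² − 20.4²) = 262.8 mm^2
Q = A × v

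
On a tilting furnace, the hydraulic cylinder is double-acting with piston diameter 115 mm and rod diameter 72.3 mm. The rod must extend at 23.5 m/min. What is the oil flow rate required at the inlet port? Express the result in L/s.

Q ≈ 4.07 L/s

Cap-side area A_cap = π/4 × (115 mm)² = 10390 mm^2
Q = A × v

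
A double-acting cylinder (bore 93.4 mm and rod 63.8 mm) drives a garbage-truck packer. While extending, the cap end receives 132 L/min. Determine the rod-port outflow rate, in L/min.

Cap-side area A_cap = π/4 × (93.4 mm)² = 6851 mm^2
Rod-side annular area A_ann = π/4 × (93.4² − 63.8²) = 3655 mm^2
Piston speed v = Q_in/A_cap; rod-end outflow Q_out = v × A_ann = Q_in × A_ann/A_cap.

Q_out ≈ 70.4 L/min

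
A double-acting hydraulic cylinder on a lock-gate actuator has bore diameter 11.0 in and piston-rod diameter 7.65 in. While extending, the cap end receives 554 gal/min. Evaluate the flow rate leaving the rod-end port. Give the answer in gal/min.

Q_out ≈ 286 gal/min

Cap-side area A_cap = π/4 × (11.0 in)² = 95.03 in^2
Rod-side annular area A_ann = π/4 × (11.0² − 7.65²) = 49.07 in^2
Piston speed v = Q_in/A_cap; rod-end outflow Q_out = v × A_ann = Q_in × A_ann/A_cap.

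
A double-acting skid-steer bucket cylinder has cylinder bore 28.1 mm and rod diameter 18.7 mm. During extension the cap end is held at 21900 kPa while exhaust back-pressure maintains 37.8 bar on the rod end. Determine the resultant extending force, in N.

Cap-side area A_cap = π/4 × (28.1 mm)² = 620.2 mm^2
Rod-side annular area A_ann = π/4 × (28.1² − 18.7²) = 345.5 mm^2
Net thrust = P_cap·A_cap − P_rod·A_ann = 13580 N − 1306 N

F ≈ 12300 N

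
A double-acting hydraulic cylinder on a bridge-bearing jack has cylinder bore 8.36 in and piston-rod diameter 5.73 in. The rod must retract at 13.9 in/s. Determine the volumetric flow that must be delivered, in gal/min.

Rod-side annular area A_ann = π/4 × (8.36² − 5.73²) = 29.10 in^2
Q = A × v

Q ≈ 105 gal/min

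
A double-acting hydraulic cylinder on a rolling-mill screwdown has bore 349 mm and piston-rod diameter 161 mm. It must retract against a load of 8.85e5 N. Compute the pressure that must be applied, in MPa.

P ≈ 11.8 MPa

Rod-side annular area A_ann = π/4 × (349² − 161²) = 75300 mm^2
Retraction: pressure acts on the annular area.
P = F / A = 8.85e5 N / A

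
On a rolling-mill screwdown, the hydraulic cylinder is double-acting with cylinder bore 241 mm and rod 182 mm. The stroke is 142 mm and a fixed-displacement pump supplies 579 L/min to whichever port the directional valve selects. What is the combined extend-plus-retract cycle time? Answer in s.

t ≈ 0.960 s

Cap-side area A_cap = π/4 × (241 mm)² = 45620 mm^2
Rod-side annular area A_ann = π/4 × (241² − 182²) = 19600 mm^2
t_ext = A_cap·L/Q = 0.6713 s
t_ret = A_ann·L/Q = 0.2884 s
t_cycle = t_ext + t_ret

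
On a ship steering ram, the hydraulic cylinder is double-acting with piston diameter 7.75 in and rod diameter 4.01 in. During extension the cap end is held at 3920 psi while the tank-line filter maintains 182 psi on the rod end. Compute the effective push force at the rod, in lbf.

Cap-side area A_cap = π/4 × (7.75 in)² = 47.17 in^2
Rod-side annular area A_ann = π/4 × (7.75² − 4.01²) = 34.54 in^2
Net thrust = P_cap·A_cap − P_rod·A_ann = 1.849e5 lbf − 6287 lbf

F ≈ 1.79e5 lbf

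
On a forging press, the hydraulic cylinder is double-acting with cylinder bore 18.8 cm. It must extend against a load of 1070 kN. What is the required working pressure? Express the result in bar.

P ≈ 385 bar

Cap-side area A_cap = π/4 × (18.8 cm)² = 277.6 cm^2
P = F / A = 1070 kN / A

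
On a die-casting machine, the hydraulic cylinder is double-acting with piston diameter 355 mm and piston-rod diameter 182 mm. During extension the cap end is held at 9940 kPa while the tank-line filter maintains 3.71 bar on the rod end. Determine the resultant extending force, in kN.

F ≈ 957 kN

Cap-side area A_cap = π/4 × (355 mm)² = 98980 mm^2
Rod-side annular area A_ann = π/4 × (355² − 182²) = 72960 mm^2
Net thrust = P_cap·A_cap − P_rod·A_ann = 983.9 kN − 27.07 kN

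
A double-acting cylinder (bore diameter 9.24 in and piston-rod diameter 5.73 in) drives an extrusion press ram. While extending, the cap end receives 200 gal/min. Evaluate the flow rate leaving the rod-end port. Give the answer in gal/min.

Q_out ≈ 123 gal/min

Cap-side area A_cap = π/4 × (9.24 in)² = 67.06 in^2
Rod-side annular area A_ann = π/4 × (9.24² − 5.73²) = 41.27 in^2
Piston speed v = Q_in/A_cap; rod-end outflow Q_out = v × A_ann = Q_in × A_ann/A_cap.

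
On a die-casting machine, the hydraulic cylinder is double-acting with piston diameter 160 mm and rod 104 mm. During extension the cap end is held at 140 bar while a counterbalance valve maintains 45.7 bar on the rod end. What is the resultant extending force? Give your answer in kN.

F ≈ 228 kN

Cap-side area A_cap = π/4 × (160 mm)² = 20110 mm^2
Rod-side annular area A_ann = π/4 × (160² − 104²) = 11610 mm^2
Net thrust = P_cap·A_cap − P_rod·A_ann = 281.5 kN − 53.06 kN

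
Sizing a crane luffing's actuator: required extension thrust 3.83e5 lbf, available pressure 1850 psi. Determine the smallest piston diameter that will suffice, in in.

D ≈ 16.2 in

Extension force acts on the full piston face: F = P × (π/4)D².
D = √(4F / (πP)) = √(4 × 3.83e5 lbf / (π × 1850 psi))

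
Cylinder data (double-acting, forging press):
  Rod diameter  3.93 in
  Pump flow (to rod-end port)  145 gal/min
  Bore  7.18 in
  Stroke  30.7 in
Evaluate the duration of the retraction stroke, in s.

t ≈ 1.56 s

Rod-side annular area A_ann = π/4 × (7.18² − 3.93²) = 28.36 in^2
Swept volume V = A × L; t = V / Q = A·L / Q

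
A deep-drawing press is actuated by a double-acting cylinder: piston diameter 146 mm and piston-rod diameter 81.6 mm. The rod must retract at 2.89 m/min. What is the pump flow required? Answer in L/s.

Rod-side annular area A_ann = π/4 × (146² − 81.6²) = 11510 mm^2
Q = A × v

Q ≈ 0.554 L/s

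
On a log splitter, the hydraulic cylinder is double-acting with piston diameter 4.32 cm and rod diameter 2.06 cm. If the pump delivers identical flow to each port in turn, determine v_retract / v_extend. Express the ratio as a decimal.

Cap-side area A_cap = π/4 × (4.32 cm)² = 14.66 cm^2
Rod-side annular area A_ann = π/4 × (4.32² − 2.06²) = 11.32 cm^2
For equal Q, v ∝ 1/A, so v_ret/v_ext = A_cap/A_ann.

v_ret/v_ext ≈ 1.29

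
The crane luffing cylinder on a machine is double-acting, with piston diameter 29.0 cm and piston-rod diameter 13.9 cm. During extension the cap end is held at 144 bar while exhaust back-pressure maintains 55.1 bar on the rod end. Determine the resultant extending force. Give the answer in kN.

Cap-side area A_cap = π/4 × (29.0 cm)² = 660.5 cm^2
Rod-side annular area A_ann = π/4 × (29.0² − 13.9²) = 508.8 cm^2
Net thrust = P_cap·A_cap − P_rod·A_ann = 951.1 kN − 280.3 kN

F ≈ 671 kN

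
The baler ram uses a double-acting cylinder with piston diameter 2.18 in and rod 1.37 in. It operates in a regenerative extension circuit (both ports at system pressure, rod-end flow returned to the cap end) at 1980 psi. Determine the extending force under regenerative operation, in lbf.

With equal pressure on both faces, forces on the annular region cancel; the net push is pressure × rod cross-section.
Rod cross-section A_rod = π/4 × (1.37 in)² = 1.474 in^2
F = P × A_rod

F ≈ 2920 lbf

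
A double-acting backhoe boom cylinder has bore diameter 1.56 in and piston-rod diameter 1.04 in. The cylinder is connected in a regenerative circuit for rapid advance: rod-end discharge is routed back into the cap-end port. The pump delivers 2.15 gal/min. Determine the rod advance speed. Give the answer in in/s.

v ≈ 9.74 in/s

In regeneration the rod-end outflow joins the pump flow into the cap end, so the net volume the pump must supply per unit advance equals the rod cross-section area.
Rod cross-section A_rod = π/4 × (1.04 in)² = 0.8495 in^2
v = Q_pump / A_rod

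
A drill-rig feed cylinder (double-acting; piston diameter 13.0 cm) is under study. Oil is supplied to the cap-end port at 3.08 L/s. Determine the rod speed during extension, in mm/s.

Cap-side area A_cap = π/4 × (13.0 cm)² = 132.7 cm^2
v = Q / A

v ≈ 232 mm/s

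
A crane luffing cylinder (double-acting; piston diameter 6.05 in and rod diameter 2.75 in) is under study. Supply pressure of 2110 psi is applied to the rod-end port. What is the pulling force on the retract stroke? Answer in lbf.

Rod-side annular area A_ann = π/4 × (6.05² − 2.75²) = 22.81 in^2
On retraction the pressure acts on the annular area (bore minus rod).
F = P × A_ann

F ≈ 48100 lbf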